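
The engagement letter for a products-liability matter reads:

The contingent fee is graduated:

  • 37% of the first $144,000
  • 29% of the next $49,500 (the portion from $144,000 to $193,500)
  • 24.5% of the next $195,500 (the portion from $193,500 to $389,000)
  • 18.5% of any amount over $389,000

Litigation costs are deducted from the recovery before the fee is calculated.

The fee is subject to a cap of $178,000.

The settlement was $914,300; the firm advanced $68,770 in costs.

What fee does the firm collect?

Fee base (net of costs): $914,300 − $68,770 = $845,530
First $144,000 at 37% = $53,280.00
Next $49,500 at 29% = $14,355.00
Next $195,500 at 24.5% = $47,897.50
Remaining $456,530 at 18.5% = $84,458.05
Fee: $53,280.00 + $14,355.00 + $47,897.50 + $84,458.05 = $199,990.55
$199,990.55 exceeds the $178,000 cap, so the fee is capped at $178,000.00.

$178,000.00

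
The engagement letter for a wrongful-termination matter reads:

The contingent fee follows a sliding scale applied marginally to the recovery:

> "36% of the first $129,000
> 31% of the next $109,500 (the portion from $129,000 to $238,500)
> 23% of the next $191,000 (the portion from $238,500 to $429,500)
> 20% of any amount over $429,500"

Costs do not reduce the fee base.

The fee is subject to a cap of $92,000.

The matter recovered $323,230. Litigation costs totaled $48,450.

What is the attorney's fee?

Fee base is the gross recovery, $323,230; costs are reimbursed separately.
First $129,000 at 36% = $46,440.00
Next $109,500 at 31% = $33,945.00
Remaining $84,730 at 23% = $19,487.90
Fee: $46,440.00 + $33,945.00 + $19,487.90 = $99,872.90
$99,872.90 exceeds the $92,000 cap, so the fee is capped at $92,000.00.

$92,000.00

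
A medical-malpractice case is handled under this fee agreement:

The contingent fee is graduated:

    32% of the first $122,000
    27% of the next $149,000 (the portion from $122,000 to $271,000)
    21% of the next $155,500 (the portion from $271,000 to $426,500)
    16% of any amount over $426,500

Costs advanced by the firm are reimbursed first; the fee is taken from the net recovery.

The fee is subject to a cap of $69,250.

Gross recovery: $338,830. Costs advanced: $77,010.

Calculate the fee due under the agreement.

Fee base (net of costs): $338,830 − $77,010 = $261,820
First $122,000 at 32% = $39,040.00
Remaining $139,820 at 27% = $37,751.40
Fee: $39,040.00 + $37,751.40 = $76,791.40
$76,791.40 exceeds the $69,250 cap, so the fee is capped at $69,250.00.

$69,250.00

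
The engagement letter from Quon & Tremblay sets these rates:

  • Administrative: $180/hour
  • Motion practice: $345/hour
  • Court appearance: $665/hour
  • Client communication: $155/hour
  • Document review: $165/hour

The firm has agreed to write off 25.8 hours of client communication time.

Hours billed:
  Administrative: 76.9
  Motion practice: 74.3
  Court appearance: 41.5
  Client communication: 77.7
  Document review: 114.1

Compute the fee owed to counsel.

Administrative: 76.9 × $180 = $13,842.00
Motion practice: 74.3 × $345 = $25,633.50
Court appearance: 41.5 × $665 = $27,597.50
Client communication: 77.7 × $155 = $12,043.50
Document review: 114.1 × $165 = $18,826.50
Subtotal: $97,943.00
Write-off: 25.8 × $155 = $3,999.00
Total: $97,943.00 − $3,999.00 = $93,944.00

$93,944.00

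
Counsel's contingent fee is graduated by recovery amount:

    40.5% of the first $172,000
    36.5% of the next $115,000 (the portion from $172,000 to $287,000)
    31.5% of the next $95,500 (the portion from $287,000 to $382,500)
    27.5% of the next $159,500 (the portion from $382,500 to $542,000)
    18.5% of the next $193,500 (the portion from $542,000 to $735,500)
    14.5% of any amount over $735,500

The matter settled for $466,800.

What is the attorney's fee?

First $172,000 at 40.5% = $69,660.00
Next $115,000 at 36.5% = $41,975.00
Next $95,500 at 31.5% = $30,082.50
Remaining $84,300 at 27.5% = $23,182.50
Fee: $69,660.00 + $41,975.00 + $30,082.50 + $23,182.50 = $164,900.00

$164,900.00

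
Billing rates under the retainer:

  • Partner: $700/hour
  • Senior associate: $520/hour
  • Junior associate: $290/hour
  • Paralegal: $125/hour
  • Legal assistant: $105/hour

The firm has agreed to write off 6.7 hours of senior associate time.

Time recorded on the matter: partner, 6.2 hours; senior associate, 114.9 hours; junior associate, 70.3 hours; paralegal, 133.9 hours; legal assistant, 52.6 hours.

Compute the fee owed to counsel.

Partner: 6.2 × $700 = $4,340.00
Senior associate: 114.9 × $520 = $59,748.00
Junior associate: 70.3 × $290 = $20,387.00
Paralegal: 133.9 × $125 = $16,737.50
Legal assistant: 52.6 × $105 = $5,523.00
Subtotal: $106,735.50
Write-off: 6.7 × $520 = $3,484.00
Total: $106,735.50 − $3,484.00 = $103,251.50

$103,251.50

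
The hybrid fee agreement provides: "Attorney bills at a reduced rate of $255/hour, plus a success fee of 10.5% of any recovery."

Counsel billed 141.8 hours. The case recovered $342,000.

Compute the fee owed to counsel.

Hourly: 141.8 × $255 = $36,159.00
Success fee: 10.5% of $342,000 = $35,910.00
Total: $36,159.00 + $35,910.00 = $72,069.00

$72,069.00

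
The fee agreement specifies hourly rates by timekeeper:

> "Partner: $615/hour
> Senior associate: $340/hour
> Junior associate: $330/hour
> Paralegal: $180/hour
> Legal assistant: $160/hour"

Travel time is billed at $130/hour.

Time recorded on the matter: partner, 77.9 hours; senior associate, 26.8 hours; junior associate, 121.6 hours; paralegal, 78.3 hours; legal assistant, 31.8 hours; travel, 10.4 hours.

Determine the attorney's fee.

Partner: 77.9 × $615 = $47,908.50
Senior associate: 26.8 × $340 = $9,112.00
Junior associate: 121.6 × $330 = $40,128.00
Paralegal: 78.3 × $180 = $14,094.00
Legal assistant: 31.8 × $160 = $5,088.00
Subtotal: $47,908.50 + $9,112.00 + $40,128.00 + $14,094.00 + $5,088.00 = $116,330.50
Travel: 10.4 × $130 = $1,352.00
Total: $116,330.50 + $1,352.00 = $117,682.50

$117,682.50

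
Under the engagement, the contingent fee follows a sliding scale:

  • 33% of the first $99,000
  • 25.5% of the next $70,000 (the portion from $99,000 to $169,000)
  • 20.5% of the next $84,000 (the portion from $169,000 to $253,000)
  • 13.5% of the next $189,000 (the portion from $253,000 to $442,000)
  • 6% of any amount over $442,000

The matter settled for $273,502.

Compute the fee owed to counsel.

First $99,000 at 33% = $32,670.00
Next $70,000 at 25.5% = $17,850.00
Next $84,000 at 20.5% = $17,220.00
Remaining $20,502 at 13.5% = $2,767.77
Fee: $32,670.00 + $17,850.00 + $17,220.00 + $2,767.77 = $70,507.77

$70,507.77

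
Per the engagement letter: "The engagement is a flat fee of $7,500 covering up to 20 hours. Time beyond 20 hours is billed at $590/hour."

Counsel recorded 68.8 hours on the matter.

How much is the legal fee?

Flat fee: $7,500.00
Excess hours: 68.8 − 20 = 48.8
Overrun: 48.8 × $590 = $28,792.00
Total: $7,500.00 + $28,792.00 = $36,292.00

$36,292.00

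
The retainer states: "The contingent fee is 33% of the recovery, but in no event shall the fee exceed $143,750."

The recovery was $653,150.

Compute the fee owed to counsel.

33% of $653,150 = $215,539.50
That exceeds the $143,750 cap, so the fee is capped at $143,750.

$143,750.00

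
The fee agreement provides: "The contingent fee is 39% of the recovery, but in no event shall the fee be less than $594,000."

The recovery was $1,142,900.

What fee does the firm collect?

39% of $1,142,900 = $445,731.00
That is below the $594,000 minimum, so the minimum applies.

$594,000.00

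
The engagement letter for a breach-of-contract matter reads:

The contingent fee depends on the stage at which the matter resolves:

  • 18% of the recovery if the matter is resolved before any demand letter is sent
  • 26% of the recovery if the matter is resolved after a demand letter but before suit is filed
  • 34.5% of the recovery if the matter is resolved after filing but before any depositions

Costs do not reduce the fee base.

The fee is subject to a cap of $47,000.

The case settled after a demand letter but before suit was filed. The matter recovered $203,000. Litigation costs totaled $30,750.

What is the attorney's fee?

$47,000.00

Fee base is the gross recovery, $203,000; costs are reimbursed separately.
The matter settled after a demand letter but before suit was filed, so the 26% rate applies.
$203,000 × 26% = $52,780.00
$52,780.00 exceeds the $47,000 cap, so the fee is capped at $47,000.00.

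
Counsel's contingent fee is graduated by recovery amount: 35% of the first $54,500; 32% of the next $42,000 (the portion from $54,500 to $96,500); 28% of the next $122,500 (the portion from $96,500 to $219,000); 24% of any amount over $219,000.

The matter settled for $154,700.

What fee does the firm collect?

First $54,500 at 35% = $19,075.00
Next $42,000 at 32% = $13,440.00
Remaining $58,200 at 28% = $16,296.00
Fee: $19,075.00 + $13,440.00 + $16,296.00 = $48,811.00

$48,811.00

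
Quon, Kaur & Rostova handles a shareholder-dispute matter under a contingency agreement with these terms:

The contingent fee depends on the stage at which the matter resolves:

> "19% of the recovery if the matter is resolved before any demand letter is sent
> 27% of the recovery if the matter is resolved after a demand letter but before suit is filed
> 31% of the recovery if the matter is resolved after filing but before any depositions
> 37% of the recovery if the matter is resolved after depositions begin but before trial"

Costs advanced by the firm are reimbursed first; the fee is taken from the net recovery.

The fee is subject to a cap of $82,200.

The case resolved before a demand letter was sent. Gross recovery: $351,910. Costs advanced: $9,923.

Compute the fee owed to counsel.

$64,977.53

Fee base (net of costs): $351,910 − $9,923 = $341,987
The matter resolved before a demand letter was sent, so the 19% rate applies.
$341,987 × 19% = $64,977.53
$64,977.53 is under the $82,200 cap.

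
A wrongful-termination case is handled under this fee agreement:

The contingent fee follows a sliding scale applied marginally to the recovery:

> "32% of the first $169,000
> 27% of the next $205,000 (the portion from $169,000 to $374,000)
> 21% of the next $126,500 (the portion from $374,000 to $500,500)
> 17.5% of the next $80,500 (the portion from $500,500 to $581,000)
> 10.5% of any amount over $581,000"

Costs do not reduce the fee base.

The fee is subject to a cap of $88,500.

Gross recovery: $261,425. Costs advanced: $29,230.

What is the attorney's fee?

Fee base is the gross recovery, $261,425; costs are reimbursed separately.
First $169,000 at 32% = $54,080.00
Remaining $92,425 at 27% = $24,954.75
Fee: $54,080.00 + $24,954.75 = $79,034.75
$79,034.75 is under the $88,500 cap.

$79,034.75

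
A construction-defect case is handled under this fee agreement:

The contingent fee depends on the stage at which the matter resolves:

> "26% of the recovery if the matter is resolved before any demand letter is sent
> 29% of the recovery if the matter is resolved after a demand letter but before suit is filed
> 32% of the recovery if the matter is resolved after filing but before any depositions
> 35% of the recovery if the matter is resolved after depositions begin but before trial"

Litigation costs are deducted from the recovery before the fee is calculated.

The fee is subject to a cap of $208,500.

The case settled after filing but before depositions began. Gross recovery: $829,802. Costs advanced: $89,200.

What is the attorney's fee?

Fee base (net of costs): $829,802 − $89,200 = $740,602
The matter settled after filing but before depositions began, so the 32% rate applies.
$740,602 × 32% = $236,992.64
$236,992.64 exceeds the $208,500 cap, so the fee is capped at $208,500.00.

$208,500.00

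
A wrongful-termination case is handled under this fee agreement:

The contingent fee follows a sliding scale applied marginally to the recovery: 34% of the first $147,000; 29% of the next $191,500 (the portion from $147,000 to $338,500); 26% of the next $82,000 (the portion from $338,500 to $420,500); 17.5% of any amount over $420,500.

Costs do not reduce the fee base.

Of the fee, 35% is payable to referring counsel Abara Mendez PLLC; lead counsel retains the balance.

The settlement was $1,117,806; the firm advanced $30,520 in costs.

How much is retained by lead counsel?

Fee base is the gross recovery, $1,117,806; costs are reimbursed separately.
First $147,000 at 34% = $49,980.00
Next $191,500 at 29% = $55,535.00
Next $82,000 at 26% = $21,320.00
Remaining $697,306 at 17.5% = $122,028.55
Fee: $49,980.00 + $55,535.00 + $21,320.00 + $122,028.55 = $248,863.55
Referral share: 35% of $248,863.55 = $87,102.24; lead counsel retains $248,863.55 − $87,102.24 = $161,761.31.

$161,761.31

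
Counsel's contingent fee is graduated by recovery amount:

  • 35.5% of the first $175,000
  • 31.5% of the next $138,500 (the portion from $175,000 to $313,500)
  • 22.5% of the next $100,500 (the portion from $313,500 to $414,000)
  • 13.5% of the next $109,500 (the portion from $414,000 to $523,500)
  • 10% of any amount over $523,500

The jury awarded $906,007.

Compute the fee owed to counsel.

First $175,000 at 35.5% = $62,125.00
Next $138,500 at 31.5% = $43,627.50
Next $100,500 at 22.5% = $22,612.50
Next $109,500 at 13.5% = $14,782.50
Remaining $382,507 at 10% = $38,250.70
Fee: $62,125.00 + $43,627.50 + $22,612.50 + $14,782.50 + $38,250.70 = $181,398.20

$181,398.20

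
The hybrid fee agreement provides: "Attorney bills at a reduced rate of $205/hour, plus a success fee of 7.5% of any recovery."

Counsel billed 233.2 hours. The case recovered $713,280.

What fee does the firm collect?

$101,302.00

Hourly: 233.2 × $205 = $47,806.00
Success fee: 7.5% of $713,280 = $53,496.00
Total: $47,806.00 + $53,496.00 = $101,302.00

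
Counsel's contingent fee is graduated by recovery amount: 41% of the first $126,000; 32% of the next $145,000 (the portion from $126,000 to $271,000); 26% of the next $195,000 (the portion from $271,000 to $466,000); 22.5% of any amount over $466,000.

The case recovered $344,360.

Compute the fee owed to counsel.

$117,133.60

First $126,000 at 41% = $51,660.00
Next $145,000 at 32% = $46,400.00
Remaining $73,360 at 26% = $19,073.60
Fee: $51,660.00 + $46,400.00 + $19,073.60 = $117,133.60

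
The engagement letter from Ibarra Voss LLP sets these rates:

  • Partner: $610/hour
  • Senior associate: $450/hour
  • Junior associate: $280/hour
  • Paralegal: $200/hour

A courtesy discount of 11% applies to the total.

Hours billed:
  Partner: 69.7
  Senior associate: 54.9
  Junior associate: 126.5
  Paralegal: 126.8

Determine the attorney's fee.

Partner: 69.7 × $610 = $42,517.00
Senior associate: 54.9 × $450 = $24,705.00
Junior associate: 126.5 × $280 = $35,420.00
Paralegal: 126.8 × $200 = $25,360.00
Subtotal: $128,002.00
Less 11% discount: −$14,080.22
Total: $128,002.00 − $14,080.22 = $113,921.78

$113,921.78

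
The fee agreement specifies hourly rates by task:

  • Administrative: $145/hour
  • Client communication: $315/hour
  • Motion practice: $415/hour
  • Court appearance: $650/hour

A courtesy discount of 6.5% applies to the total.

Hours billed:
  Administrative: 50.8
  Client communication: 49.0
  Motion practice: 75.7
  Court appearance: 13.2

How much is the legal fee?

$58,714.73

Administrative: 50.8 × $145 = $7,366.00
Client communication: 49.0 × $315 = $15,435.00
Motion practice: 75.7 × $415 = $31,415.50
Court appearance: 13.2 × $650 = $8,580.00
Subtotal: $62,796.50
Less 6.5% discount: −$4,081.77
Total: $62,796.50 − $4,081.77 = $58,714.73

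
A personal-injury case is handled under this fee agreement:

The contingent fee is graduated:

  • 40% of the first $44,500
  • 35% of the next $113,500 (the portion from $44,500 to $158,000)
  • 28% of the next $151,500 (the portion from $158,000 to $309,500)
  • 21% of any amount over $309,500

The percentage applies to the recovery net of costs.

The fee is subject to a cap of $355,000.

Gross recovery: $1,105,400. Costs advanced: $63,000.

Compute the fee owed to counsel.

Fee base (net of costs): $1,105,400 − $63,000 = $1,042,400
First $44,500 at 40% = $17,800.00
Next $113,500 at 35% = $39,725.00
Next $151,500 at 28% = $42,420.00
Remaining $732,900 at 21% = $153,909.00
Fee: $17,800.00 + $39,725.00 + $42,420.00 + $153,909.00 = $253,854.00
$253,854.00 is under the $355,000 cap.

$253,854.00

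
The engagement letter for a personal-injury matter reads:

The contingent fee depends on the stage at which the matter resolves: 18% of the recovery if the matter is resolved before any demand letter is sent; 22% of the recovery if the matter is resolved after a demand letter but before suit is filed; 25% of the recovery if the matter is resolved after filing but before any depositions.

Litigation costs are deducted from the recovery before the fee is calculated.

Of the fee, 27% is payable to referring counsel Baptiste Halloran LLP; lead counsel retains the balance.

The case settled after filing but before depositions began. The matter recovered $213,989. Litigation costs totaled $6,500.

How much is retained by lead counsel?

Fee base (net of costs): $213,989 − $6,500 = $207,489
The matter settled after filing but before depositions began, so the 25% rate applies.
$207,489 × 25% = $51,872.25
Referral share: 27% of $51,872.25 = $14,005.51; lead counsel retains $51,872.25 − $14,005.51 = $37,866.74.

$37,866.74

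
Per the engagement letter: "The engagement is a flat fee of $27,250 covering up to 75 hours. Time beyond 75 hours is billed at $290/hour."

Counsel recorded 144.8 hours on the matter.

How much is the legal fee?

Flat fee: $27,250.00
Excess hours: 144.8 − 75 = 69.8
Overrun: 69.8 × $290 = $20,242.00
Total: $27,250.00 + $20,242.00 = $47,492.00

$47,492.00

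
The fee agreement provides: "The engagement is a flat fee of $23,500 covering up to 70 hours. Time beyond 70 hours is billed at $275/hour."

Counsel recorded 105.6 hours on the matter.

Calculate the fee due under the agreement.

$33,290.00

Flat fee: $23,500.00
Excess hours: 105.6 − 70 = 35.6
Overrun: 35.6 × $275 = $9,790.00
Total: $23,500.00 + $9,790.00 = $33,290.00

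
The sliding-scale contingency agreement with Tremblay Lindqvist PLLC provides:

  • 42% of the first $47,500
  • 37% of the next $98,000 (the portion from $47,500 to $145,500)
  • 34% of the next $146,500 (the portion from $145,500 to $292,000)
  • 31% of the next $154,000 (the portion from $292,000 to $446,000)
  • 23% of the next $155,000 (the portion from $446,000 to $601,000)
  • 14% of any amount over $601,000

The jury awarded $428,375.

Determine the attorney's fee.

$148,296.25

First $47,500 at 42% = $19,950.00
Next $98,000 at 37% = $36,260.00
Next $146,500 at 34% = $49,810.00
Remaining $136,375 at 31% = $42,276.25
Fee: $19,950.00 + $36,260.00 + $49,810.00 + $42,276.25 = $148,296.25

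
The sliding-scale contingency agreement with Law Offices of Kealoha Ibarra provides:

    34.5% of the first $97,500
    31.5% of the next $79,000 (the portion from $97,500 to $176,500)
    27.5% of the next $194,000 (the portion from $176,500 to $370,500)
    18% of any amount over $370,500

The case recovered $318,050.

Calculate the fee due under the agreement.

$97,448.75

First $97,500 at 34.5% = $33,637.50
Next $79,000 at 31.5% = $24,885.00
Remaining $141,550 at 27.5% = $38,926.25
Fee: $33,637.50 + $24,885.00 + $38,926.25 = $97,448.75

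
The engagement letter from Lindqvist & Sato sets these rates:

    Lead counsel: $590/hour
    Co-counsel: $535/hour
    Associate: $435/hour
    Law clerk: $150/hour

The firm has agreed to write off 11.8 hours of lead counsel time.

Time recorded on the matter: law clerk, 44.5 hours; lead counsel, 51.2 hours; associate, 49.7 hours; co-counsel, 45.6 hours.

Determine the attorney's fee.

$75,936.50

Lead counsel: 51.2 × $590 = $30,208.00
Co-counsel: 45.6 × $535 = $24,396.00
Associate: 49.7 × $435 = $21,619.50
Law clerk: 44.5 × $150 = $6,675.00
Subtotal: $82,898.50
Write-off: 11.8 × $590 = $6,962.00
Total: $82,898.50 − $6,962.00 = $75,936.50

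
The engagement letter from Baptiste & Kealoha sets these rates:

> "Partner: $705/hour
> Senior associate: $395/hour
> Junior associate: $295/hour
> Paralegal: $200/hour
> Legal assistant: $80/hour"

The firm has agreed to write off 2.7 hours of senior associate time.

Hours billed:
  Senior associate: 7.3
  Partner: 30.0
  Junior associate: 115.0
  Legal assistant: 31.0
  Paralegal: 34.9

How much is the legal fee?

Partner: 30.0 × $705 = $21,150.00
Senior associate: 7.3 × $395 = $2,883.50
Junior associate: 115.0 × $295 = $33,925.00
Paralegal: 34.9 × $200 = $6,980.00
Legal assistant: 31.0 × $80 = $2,480.00
Subtotal: $67,418.50
Write-off: 2.7 × $395 = $1,066.50
Total: $67,418.50 − $1,066.50 = $66,352.00

$66,352.00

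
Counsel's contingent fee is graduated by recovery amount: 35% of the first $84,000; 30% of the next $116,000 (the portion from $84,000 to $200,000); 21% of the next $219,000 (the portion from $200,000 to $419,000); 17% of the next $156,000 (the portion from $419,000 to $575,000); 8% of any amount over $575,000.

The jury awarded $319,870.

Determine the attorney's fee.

$89,372.70

First $84,000 at 35% = $29,400.00
Next $116,000 at 30% = $34,800.00
Remaining $119,870 at 21% = $25,172.70
Fee: $29,400.00 + $34,800.00 + $25,172.70 = $89,372.70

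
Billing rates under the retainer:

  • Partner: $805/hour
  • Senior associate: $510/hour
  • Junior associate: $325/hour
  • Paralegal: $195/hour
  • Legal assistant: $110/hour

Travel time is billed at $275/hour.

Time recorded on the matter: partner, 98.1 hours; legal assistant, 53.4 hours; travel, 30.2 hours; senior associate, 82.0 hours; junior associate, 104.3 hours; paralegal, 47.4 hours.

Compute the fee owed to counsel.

$178,110.00

Partner: 98.1 × $805 = $78,970.50
Senior associate: 82.0 × $510 = $41,820.00
Junior associate: 104.3 × $325 = $33,897.50
Paralegal: 47.4 × $195 = $9,243.00
Legal assistant: 53.4 × $110 = $5,874.00
Subtotal: $78,970.50 + $41,820.00 + $33,897.50 + $9,243.00 + $5,874.00 = $169,805.00
Travel: 30.2 × $275 = $8,305.00
Total: $169,805.00 + $8,305.00 = $178,110.00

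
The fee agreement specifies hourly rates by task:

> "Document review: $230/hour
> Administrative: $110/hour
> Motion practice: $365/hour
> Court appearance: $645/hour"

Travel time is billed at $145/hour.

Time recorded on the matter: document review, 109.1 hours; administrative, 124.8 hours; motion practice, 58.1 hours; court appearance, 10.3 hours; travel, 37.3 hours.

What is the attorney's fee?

Document review: 109.1 × $230 = $25,093.00
Administrative: 124.8 × $110 = $13,728.00
Motion practice: 58.1 × $365 = $21,206.50
Court appearance: 10.3 × $645 = $6,643.50
Subtotal: $25,093.00 + $13,728.00 + $21,206.50 + $6,643.50 = $66,671.00
Travel: 37.3 × $145 = $5,408.50
Total: $66,671.00 + $5,408.50 = $72,079.50

$72,079.50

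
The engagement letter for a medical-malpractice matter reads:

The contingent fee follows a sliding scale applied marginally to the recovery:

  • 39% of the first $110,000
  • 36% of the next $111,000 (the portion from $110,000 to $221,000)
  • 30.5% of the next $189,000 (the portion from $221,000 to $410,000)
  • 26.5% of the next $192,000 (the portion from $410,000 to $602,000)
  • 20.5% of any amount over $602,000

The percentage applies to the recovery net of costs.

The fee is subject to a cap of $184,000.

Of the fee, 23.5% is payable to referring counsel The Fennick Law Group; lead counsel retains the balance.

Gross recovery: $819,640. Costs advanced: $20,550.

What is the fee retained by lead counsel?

Fee base (net of costs): $819,640 − $20,550 = $799,090
First $110,000 at 39% = $42,900.00
Next $111,000 at 36% = $39,960.00
Next $189,000 at 30.5% = $57,645.00
Next $192,000 at 26.5% = $50,880.00
Remaining $197,090 at 20.5% = $40,403.45
Fee: $42,900.00 + $39,960.00 + $57,645.00 + $50,880.00 + $40,403.45 = $231,788.45
$231,788.45 exceeds the $184,000 cap, so the fee is capped at $184,000.00.
Referral share: 23.5% of $184,000.00 = $43,240.00; lead counsel retains $184,000.00 − $43,240.00 = $140,760.00.

$140,760.00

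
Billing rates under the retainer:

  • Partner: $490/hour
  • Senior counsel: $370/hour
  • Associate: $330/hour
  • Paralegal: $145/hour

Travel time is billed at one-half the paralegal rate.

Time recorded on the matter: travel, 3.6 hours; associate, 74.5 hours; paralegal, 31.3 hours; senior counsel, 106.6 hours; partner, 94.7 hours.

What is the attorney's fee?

Partner: 94.7 × $490 = $46,403.00
Senior counsel: 106.6 × $370 = $39,442.00
Associate: 74.5 × $330 = $24,585.00
Paralegal: 31.3 × $145 = $4,538.50
Subtotal: $46,403.00 + $39,442.00 + $24,585.00 + $4,538.50 = $114,968.50
Travel: 3.6 × ($145 ÷ 2) = 3.6 × $72.50 = $261.00
Total: $114,968.50 + $261.00 = $115,229.50

$115,229.50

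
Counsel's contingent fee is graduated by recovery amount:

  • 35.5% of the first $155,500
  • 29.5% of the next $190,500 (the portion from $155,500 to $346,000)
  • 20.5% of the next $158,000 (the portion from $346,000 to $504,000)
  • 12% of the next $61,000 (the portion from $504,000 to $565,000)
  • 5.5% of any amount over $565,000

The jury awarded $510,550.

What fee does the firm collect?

First $155,500 at 35.5% = $55,202.50
Next $190,500 at 29.5% = $56,197.50
Next $158,000 at 20.5% = $32,390.00
Remaining $6,550 at 12% = $786.00
Fee: $55,202.50 + $56,197.50 + $32,390.00 + $786.00 = $144,576.00

$144,576.00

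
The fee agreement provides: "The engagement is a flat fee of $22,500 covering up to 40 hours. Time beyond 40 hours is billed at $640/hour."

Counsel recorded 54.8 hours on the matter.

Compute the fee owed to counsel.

$31,972.00

Flat fee: $22,500.00
Excess hours: 54.8 − 40 = 14.8
Overrun: 14.8 × $640 = $9,472.00
Total: $22,500.00 + $9,472.00 = $31,972.00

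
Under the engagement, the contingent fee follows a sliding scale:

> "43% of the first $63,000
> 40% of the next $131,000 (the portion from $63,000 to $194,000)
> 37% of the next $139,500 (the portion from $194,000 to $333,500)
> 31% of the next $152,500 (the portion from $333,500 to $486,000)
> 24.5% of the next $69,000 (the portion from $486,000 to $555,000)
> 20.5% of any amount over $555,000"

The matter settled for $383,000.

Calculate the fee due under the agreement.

$146,450.00

First $63,000 at 43% = $27,090.00
Next $131,000 at 40% = $52,400.00
Next $139,500 at 37% = $51,615.00
Remaining $49,500 at 31% = $15,345.00
Fee: $27,090.00 + $52,400.00 + $51,615.00 + $15,345.00 = $146,450.00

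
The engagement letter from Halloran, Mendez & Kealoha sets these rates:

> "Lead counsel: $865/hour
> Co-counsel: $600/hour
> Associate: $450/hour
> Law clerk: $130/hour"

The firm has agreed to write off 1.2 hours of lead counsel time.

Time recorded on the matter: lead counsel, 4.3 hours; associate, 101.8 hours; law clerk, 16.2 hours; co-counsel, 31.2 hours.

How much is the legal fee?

$69,317.50

Lead counsel: 4.3 × $865 = $3,719.50
Co-counsel: 31.2 × $600 = $18,720.00
Associate: 101.8 × $450 = $45,810.00
Law clerk: 16.2 × $130 = $2,106.00
Subtotal: $70,355.50
Write-off: 1.2 × $865 = $1,038.00
Total: $70,355.50 − $1,038.00 = $69,317.50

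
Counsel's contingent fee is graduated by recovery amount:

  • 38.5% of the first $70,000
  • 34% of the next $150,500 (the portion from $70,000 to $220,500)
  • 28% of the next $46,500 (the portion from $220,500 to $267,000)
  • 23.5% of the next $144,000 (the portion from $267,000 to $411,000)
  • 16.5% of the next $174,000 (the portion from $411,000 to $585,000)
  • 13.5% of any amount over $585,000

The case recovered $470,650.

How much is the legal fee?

$134,822.25

First $70,000 at 38.5% = $26,950.00
Next $150,500 at 34% = $51,170.00
Next $46,500 at 28% = $13,020.00
Next $144,000 at 23.5% = $33,840.00
Remaining $59,650 at 16.5% = $9,842.25
Fee: $26,950.00 + $51,170.00 + $13,020.00 + $33,840.00 + $9,842.25 = $134,822.25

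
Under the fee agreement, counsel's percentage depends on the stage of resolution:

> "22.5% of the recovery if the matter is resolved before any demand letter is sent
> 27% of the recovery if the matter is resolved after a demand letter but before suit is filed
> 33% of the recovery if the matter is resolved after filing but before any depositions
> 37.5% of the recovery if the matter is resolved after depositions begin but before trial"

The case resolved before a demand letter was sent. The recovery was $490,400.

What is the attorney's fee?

The matter resolved before a demand letter was sent, so the 22.5% rate applies.
$490,400 × 22.5% = $110,340.00

$110,340.00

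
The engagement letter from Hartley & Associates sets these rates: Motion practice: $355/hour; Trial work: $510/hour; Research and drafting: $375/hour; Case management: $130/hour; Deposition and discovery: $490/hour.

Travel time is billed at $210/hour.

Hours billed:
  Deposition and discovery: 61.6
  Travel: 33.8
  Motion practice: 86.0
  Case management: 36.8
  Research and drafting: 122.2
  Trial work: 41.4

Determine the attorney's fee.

$139,535.00

Motion practice: 86.0 × $355 = $30,530.00
Trial work: 41.4 × $510 = $21,114.00
Research and drafting: 122.2 × $375 = $45,825.00
Case management: 36.8 × $130 = $4,784.00
Deposition and discovery: 61.6 × $490 = $30,184.00
Subtotal: $30,530.00 + $21,114.00 + $45,825.00 + $4,784.00 + $30,184.00 = $132,437.00
Travel: 33.8 × $210 = $7,098.00
Total: $132,437.00 + $7,098.00 = $139,535.00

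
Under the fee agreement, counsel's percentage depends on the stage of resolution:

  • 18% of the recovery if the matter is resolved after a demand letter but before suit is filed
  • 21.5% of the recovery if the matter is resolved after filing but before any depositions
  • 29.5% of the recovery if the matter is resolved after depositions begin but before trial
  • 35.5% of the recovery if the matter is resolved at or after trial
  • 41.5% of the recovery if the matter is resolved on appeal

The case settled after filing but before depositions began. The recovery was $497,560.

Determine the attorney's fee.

$106,975.40

The matter settled after filing but before depositions began, so the 21.5% rate applies.
$497,560 × 21.5% = $106,975.40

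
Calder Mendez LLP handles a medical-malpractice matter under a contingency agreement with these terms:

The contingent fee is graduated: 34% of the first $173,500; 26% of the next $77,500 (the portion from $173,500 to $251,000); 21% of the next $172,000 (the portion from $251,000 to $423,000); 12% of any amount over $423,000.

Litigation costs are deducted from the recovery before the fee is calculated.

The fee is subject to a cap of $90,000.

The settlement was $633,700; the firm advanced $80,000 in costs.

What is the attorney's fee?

$90,000.00

Fee base (net of costs): $633,700 − $80,000 = $553,700
First $173,500 at 34% = $58,990.00
Next $77,500 at 26% = $20,150.00
Next $172,000 at 21% = $36,120.00
Remaining $130,700 at 12% = $15,684.00
Fee: $58,990.00 + $20,150.00 + $36,120.00 + $15,684.00 = $130,944.00
$130,944.00 exceeds the $90,000 cap, so the fee is capped at $90,000.00.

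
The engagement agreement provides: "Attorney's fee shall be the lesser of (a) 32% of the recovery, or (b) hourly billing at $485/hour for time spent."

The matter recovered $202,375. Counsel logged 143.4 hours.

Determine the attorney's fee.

(a) 32% of $202,375 = $64,760.00
(b) 143.4 × $485 = $69,549.00
The lesser is (a): $64,760.00.

$64,760.00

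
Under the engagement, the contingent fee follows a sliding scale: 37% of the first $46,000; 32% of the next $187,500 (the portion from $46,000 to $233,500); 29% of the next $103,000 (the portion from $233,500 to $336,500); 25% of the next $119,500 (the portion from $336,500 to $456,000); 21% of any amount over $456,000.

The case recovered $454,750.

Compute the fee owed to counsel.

First $46,000 at 37% = $17,020.00
Next $187,500 at 32% = $60,000.00
Next $103,000 at 29% = $29,870.00
Remaining $118,250 at 25% = $29,562.50
Fee: $17,020.00 + $60,000.00 + $29,870.00 + $29,562.50 = $136,452.50

$136,452.50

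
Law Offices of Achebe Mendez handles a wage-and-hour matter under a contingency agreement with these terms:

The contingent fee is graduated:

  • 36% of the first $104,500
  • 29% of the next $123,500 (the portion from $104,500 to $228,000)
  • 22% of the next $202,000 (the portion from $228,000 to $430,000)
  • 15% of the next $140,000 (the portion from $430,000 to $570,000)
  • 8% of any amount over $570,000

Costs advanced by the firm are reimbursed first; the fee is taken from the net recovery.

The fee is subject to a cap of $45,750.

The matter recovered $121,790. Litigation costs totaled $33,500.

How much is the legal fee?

Fee base (net of costs): $121,790 − $33,500 = $88,290
First $88,290 at 36% = $31,784.40
$31,784.40 is under the $45,750 cap.

$31,784.40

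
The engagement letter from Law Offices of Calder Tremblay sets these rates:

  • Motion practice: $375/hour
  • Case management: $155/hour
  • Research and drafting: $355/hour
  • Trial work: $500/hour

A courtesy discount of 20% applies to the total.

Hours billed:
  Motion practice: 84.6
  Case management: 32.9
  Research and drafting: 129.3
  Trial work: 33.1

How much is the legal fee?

$79,420.80

Motion practice: 84.6 × $375 = $31,725.00
Case management: 32.9 × $155 = $5,099.50
Research and drafting: 129.3 × $355 = $45,901.50
Trial work: 33.1 × $500 = $16,550.00
Subtotal: $99,276.00
Less 20% discount: −$19,855.20
Total: $99,276.00 − $19,855.20 = $79,420.80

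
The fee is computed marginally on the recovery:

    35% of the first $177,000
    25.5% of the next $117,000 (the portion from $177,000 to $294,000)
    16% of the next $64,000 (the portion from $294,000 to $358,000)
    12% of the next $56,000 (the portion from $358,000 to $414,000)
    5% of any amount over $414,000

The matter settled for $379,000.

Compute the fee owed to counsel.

$104,545.00

First $177,000 at 35% = $61,950.00
Next $117,000 at 25.5% = $29,835.00
Next $64,000 at 16% = $10,240.00
Remaining $21,000 at 12% = $2,520.00
Fee: $61,950.00 + $29,835.00 + $10,240.00 + $2,520.00 = $104,545.00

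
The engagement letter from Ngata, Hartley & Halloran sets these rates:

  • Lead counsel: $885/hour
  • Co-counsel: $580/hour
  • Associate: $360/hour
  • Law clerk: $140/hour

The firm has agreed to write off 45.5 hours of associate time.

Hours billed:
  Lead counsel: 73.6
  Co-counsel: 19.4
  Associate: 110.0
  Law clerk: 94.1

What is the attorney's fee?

Lead counsel: 73.6 × $885 = $65,136.00
Co-counsel: 19.4 × $580 = $11,252.00
Associate: 110.0 × $360 = $39,600.00
Law clerk: 94.1 × $140 = $13,174.00
Subtotal: $129,162.00
Write-off: 45.5 × $360 = $16,380.00
Total: $129,162.00 − $16,380.00 = $112,782.00

$112,782.00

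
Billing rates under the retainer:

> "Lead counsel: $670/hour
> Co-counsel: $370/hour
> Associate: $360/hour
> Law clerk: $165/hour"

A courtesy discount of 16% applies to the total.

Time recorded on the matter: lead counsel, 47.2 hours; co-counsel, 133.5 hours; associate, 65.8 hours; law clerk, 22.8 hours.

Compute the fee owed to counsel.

$91,113.96

Lead counsel: 47.2 × $670 = $31,624.00
Co-counsel: 133.5 × $370 = $49,395.00
Associate: 65.8 × $360 = $23,688.00
Law clerk: 22.8 × $165 = $3,762.00
Subtotal: $108,469.00
Less 16% discount: −$17,355.04
Total: $108,469.00 − $17,355.04 = $91,113.96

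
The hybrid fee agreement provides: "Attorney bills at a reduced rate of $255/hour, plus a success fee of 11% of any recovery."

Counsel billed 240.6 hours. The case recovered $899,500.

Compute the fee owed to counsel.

Hourly: 240.6 × $255 = $61,353.00
Success fee: 11% of $899,500 = $98,945.00
Total: $61,353.00 + $98,945.00 = $160,298.00

$160,298.00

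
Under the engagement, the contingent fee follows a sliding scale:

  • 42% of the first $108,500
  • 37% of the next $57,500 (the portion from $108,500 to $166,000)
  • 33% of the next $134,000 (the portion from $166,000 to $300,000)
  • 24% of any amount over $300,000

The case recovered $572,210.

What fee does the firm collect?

$176,395.40

First $108,500 at 42% = $45,570.00
Next $57,500 at 37% = $21,275.00
Next $134,000 at 33% = $44,220.00
Remaining $272,210 at 24% = $65,330.40
Fee: $45,570.00 + $21,275.00 + $44,220.00 + $65,330.40 = $176,395.40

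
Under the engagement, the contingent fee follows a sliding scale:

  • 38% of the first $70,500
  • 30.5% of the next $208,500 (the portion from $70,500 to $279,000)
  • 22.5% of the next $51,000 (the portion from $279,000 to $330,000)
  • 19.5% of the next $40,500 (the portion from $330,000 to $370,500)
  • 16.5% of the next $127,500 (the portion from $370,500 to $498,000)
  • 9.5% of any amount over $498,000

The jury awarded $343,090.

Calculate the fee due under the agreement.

$104,410.05

First $70,500 at 38% = $26,790.00
Next $208,500 at 30.5% = $63,592.50
Next $51,000 at 22.5% = $11,475.00
Remaining $13,090 at 19.5% = $2,552.55
Fee: $26,790.00 + $63,592.50 + $11,475.00 + $2,552.55 = $104,410.05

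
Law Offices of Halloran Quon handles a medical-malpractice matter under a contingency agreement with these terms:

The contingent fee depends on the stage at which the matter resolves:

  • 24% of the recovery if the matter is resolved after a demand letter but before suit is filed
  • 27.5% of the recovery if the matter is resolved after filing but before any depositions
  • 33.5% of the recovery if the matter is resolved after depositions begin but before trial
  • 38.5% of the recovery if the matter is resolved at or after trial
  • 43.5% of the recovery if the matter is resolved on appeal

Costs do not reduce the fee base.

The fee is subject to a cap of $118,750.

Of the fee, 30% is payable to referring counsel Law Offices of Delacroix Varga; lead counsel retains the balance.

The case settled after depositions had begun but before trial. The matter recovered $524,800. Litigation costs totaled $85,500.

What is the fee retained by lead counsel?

$83,125.00

Fee base is the gross recovery, $524,800; costs are reimbursed separately.
The matter settled after depositions had begun but before trial, so the 33.5% rate applies.
$524,800 × 33.5% = $175,808.00
$175,808.00 exceeds the $118,750 cap, so the fee is capped at $118,750.00.
Referral share: 30% of $118,750.00 = $35,625.00; lead counsel retains $118,750.00 − $35,625.00 = $83,125.00.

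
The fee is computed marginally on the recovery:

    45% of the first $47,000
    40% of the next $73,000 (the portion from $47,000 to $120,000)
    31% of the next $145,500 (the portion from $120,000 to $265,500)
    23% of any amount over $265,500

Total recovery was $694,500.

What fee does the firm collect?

$194,125.00

First $47,000 at 45% = $21,150.00
Next $73,000 at 40% = $29,200.00
Next $145,500 at 31% = $45,105.00
Remaining $429,000 at 23% = $98,670.00
Fee: $21,150.00 + $29,200.00 + $45,105.00 + $98,670.00 = $194,125.00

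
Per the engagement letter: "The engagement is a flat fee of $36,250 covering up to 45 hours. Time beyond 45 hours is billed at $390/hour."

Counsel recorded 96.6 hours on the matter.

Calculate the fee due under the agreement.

$56,374.00

Flat fee: $36,250.00
Excess hours: 96.6 − 45 = 51.6
Overrun: 51.6 × $390 = $20,124.00
Total: $36,250.00 + $20,124.00 = $56,374.00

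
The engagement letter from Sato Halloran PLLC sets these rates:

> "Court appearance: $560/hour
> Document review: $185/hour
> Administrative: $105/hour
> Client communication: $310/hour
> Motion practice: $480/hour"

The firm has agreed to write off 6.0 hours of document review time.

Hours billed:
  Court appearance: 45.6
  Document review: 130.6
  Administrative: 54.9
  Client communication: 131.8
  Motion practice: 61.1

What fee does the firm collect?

$124,537.50

Court appearance: 45.6 × $560 = $25,536.00
Document review: 130.6 × $185 = $24,161.00
Administrative: 54.9 × $105 = $5,764.50
Client communication: 131.8 × $310 = $40,858.00
Motion practice: 61.1 × $480 = $29,328.00
Subtotal: $125,647.50
Write-off: 6.0 × $185 = $1,110.00
Total: $125,647.50 − $1,110.00 = $124,537.50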